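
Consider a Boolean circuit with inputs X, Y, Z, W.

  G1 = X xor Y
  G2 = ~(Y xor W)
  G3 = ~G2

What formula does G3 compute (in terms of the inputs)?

G2 = ~(Y xor W)
G3 = ~G2 = ~(~(Y xor W))

~(~(Y xor W))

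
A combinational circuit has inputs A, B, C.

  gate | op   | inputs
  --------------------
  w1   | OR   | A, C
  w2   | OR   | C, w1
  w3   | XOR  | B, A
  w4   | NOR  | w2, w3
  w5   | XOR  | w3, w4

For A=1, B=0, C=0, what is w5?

w1 = 1 OR 0 = 1
w2 = 0 OR 1 = 1
w3 = 0 XOR 1 = 1
w4 = 1 NOR 1 = 0
w5 = 1 XOR 0 = 1

1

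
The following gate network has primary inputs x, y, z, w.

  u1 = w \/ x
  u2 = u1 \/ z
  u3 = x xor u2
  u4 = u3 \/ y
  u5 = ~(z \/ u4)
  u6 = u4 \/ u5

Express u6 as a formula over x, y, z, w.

u1 = w \/ x
u2 = u1 \/ z = (w \/ x) \/ z
u3 = x xor u2 = x xor ((w \/ x) \/ z)
u4 = u3 \/ y = (x xor ((w \/ x) \/ z)) \/ y
u5 = ~(z \/ u4) = ~(z \/ ((x xor ((w \/ x) \/ z)) \/ y))
u6 = u4 \/ u5 = ((x xor ((w \/ x) \/ z)) \/ y) \/ (~(z \/ ((x xor ((w \/ x) \/ z)) \/ y)))

((x xor ((w \/ x) \/ z)) \/ y) \/ (~(z \/ ((x xor ((w \/ x) \/ z)) \/ y)))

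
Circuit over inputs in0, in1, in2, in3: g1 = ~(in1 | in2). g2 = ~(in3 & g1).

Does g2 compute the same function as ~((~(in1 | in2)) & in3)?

Yes

g1 = ~(in1 | in2)
g2 = ~(in3 & g1) = ~(in3 & (~(in1 | in2)))
At in0=0, in1=0, in2=0, in3=1: circuit gives 0, formula gives 0.
At in0=0, in1=0, in2=0, in3=0: circuit gives 1, formula gives 1.
Agrees on all 16 inputs.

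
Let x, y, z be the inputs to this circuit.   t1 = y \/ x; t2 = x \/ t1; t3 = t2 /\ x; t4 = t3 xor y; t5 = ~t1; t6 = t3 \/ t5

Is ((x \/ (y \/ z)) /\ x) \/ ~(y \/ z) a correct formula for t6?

t1 = y \/ x
t2 = x \/ t1 = x \/ (y \/ x)
t3 = t2 /\ x = (x \/ (y \/ x)) /\ x
t5 = ~t1 = ~(y \/ x)
t6 = t3 \/ t5 = ((x \/ (y \/ x)) /\ x) \/ ~(y \/ x)
At x=0, y=0, z=1: circuit gives 1, formula gives 0.

No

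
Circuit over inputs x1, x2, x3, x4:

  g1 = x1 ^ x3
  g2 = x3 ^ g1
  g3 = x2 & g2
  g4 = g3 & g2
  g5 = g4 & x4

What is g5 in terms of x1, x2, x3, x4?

g1 = x1 ^ x3
g2 = x3 ^ g1 = x3 ^ (x1 ^ x3)
g3 = x2 & g2 = x2 & (x3 ^ (x1 ^ x3))
g4 = g3 & g2 = (x2 & (x3 ^ (x1 ^ x3))) & (x3 ^ (x1 ^ x3))
g5 = g4 & x4 = ((x2 & (x3 ^ (x1 ^ x3))) & (x3 ^ (x1 ^ x3))) & x4

((x2 & (x3 ^ (x1 ^ x3))) & (x3 ^ (x1 ^ x3))) & x4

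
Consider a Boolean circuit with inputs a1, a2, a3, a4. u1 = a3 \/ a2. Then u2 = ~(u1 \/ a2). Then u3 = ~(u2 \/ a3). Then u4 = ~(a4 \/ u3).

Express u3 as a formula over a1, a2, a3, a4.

~((~((a3 \/ a2) \/ a2)) \/ a3)

u1 = a3 \/ a2
u2 = ~(u1 \/ a2) = ~((a3 \/ a2) \/ a2)
u3 = ~(u2 \/ a3) = ~((~((a3 \/ a2) \/ a2)) \/ a3)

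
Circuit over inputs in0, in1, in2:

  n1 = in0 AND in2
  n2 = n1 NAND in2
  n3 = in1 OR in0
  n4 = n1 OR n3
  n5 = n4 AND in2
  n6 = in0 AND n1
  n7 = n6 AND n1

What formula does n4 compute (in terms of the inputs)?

(in0 AND in2) OR (in1 OR in0)

n1 = in0 AND in2
n3 = in1 OR in0
n4 = n1 OR n3 = (in0 AND in2) OR (in1 OR in0)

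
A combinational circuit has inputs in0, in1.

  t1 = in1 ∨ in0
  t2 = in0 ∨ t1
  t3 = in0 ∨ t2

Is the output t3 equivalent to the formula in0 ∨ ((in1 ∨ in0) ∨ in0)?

t1 = in1 ∨ in0
t2 = in0 ∨ t1 = in0 ∨ (in1 ∨ in0)
t3 = in0 ∨ t2 = in0 ∨ (in0 ∨ (in1 ∨ in0))
At in0=0, in1=0: circuit gives 0, formula gives 0.
At in0=0, in1=1: circuit gives 1, formula gives 1.
Agrees on all 4 inputs.

Yes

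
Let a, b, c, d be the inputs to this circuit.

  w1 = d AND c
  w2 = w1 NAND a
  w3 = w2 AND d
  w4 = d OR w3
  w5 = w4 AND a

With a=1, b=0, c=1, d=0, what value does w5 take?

0

w1 = 0 AND 1 = 0
w2 = 0 NAND 1 = 1
w3 = 1 AND 0 = 0
w4 = 0 OR 0 = 0
w5 = 0 AND 1 = 0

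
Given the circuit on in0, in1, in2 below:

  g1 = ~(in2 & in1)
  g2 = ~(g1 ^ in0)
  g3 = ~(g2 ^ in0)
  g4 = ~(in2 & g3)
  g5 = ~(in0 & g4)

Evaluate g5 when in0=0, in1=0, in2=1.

1

g1 = ~(1 & 0) = 1
g2 = ~(1 ^ 0) = 0
g3 = ~(0 ^ 0) = 1
g4 = ~(1 & 1) = 0
g5 = ~(0 & 0) = 1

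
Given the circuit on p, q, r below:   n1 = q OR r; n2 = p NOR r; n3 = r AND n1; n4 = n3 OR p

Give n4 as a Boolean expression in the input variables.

n1 = q OR r
n3 = r AND n1 = r AND (q OR r)
n4 = n3 OR p = (r AND (q OR r)) OR p

(r AND (q OR r)) OR p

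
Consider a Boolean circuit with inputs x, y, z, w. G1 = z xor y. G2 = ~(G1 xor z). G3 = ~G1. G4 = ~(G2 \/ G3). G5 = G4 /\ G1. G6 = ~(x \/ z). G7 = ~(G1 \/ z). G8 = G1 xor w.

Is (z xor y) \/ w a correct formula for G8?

G1 = z xor y
G8 = G1 xor w = (z xor y) xor w
At x=0, y=0, z=1, w=1: circuit gives 0, formula gives 1.

No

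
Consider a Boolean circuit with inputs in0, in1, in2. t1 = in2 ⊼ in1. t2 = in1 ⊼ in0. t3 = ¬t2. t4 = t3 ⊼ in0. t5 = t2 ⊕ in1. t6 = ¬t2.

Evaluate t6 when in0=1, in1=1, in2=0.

t2 = 1 ⊼ 1 = 0
t6 = ¬0 = 1

1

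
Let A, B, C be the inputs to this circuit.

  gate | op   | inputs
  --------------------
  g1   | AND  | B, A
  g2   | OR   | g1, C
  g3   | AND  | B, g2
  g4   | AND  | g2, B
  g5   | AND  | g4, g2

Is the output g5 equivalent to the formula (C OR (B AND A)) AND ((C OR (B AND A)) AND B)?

Yes

g1 = B AND A
g2 = g1 OR C = (B AND A) OR C
g4 = g2 AND B = ((B AND A) OR C) AND B
g5 = g4 AND g2 = (((B AND A) OR C) AND B) AND ((B AND A) OR C)
At A=0, B=0, C=0: circuit gives 0, formula gives 0.
At A=0, B=1, C=1: circuit gives 1, formula gives 1.
Agrees on all 8 inputs.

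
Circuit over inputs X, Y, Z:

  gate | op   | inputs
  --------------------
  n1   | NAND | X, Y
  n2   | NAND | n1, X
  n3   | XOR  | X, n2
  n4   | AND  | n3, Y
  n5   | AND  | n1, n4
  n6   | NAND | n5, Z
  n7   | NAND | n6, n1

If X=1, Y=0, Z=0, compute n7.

n1 = 1 NAND 0 = 1
n2 = 1 NAND 1 = 0
n3 = 1 XOR 0 = 1
n4 = 1 AND 0 = 0
n5 = 1 AND 0 = 0
n6 = 0 NAND 0 = 1
n7 = 1 NAND 1 = 0

0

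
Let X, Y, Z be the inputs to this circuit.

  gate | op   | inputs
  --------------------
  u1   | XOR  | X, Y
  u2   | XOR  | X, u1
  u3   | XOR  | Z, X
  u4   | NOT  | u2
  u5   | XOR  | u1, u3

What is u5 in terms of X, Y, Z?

u1 = X XOR Y
u3 = Z XOR X
u5 = u1 XOR u3 = (X XOR Y) XOR (Z XOR X)

(X XOR Y) XOR (Z XOR X)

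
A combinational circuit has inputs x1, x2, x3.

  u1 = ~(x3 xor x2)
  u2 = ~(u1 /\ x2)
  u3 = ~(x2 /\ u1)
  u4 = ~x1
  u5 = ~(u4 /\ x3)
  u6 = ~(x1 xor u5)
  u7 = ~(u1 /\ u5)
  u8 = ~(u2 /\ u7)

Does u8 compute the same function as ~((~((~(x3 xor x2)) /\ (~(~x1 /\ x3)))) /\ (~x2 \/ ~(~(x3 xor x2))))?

u1 = ~(x3 xor x2)
u2 = ~(u1 /\ x2) = ~((~(x3 xor x2)) /\ x2)
u4 = ~x1
u5 = ~(u4 /\ x3) = ~(~x1 /\ x3)
u7 = ~(u1 /\ u5) = ~((~(x3 xor x2)) /\ (~(~x1 /\ x3)))
u8 = ~(u2 /\ u7) = ~((~((~(x3 xor x2)) /\ x2)) /\ (~((~(x3 xor x2)) /\ (~(~x1 /\ x3)))))
At x1=0, x2=0, x3=1: circuit gives 0, formula gives 0.
At x1=0, x2=0, x3=0: circuit gives 1, formula gives 1.
Agrees on all 8 inputs.

Yes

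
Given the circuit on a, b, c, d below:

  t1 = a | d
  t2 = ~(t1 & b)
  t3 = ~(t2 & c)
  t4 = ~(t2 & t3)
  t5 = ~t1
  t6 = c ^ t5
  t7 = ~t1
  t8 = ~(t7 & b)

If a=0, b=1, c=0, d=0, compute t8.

0

t1 = 0 | 0 = 0
t7 = ~0 = 1
t8 = ~(1 & 1) = 0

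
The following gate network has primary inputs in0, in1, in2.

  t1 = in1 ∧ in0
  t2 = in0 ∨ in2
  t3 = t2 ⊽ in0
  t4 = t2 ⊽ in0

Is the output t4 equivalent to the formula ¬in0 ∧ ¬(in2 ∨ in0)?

Yes

t2 = in0 ∨ in2
t4 = t2 ⊽ in0 = (in0 ∨ in2) ⊽ in0
At in0=0, in1=0, in2=1: circuit gives 0, formula gives 0.
At in0=0, in1=0, in2=0: circuit gives 1, formula gives 1.
Agrees on all 8 inputs.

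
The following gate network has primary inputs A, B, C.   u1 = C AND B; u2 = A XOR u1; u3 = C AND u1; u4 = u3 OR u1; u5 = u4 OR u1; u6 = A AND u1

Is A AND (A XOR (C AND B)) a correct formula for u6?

u1 = C AND B
u6 = A AND u1 = A AND (C AND B)
At A=1, B=0, C=0: circuit gives 0, formula gives 1.

No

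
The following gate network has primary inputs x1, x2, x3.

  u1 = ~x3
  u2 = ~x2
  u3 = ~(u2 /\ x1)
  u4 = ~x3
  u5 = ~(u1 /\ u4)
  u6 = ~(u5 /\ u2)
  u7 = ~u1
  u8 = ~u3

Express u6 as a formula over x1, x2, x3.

~((~(~x3 /\ ~x3)) /\ ~x2)

u1 = ~x3
u2 = ~x2
u4 = ~x3
u5 = ~(u1 /\ u4) = ~(~x3 /\ ~x3)
u6 = ~(u5 /\ u2) = ~((~(~x3 /\ ~x3)) /\ ~x2)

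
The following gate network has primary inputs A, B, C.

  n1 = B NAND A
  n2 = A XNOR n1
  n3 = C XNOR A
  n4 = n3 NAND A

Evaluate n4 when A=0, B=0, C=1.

n3 = 1 XNOR 0 = 0
n4 = 0 NAND 0 = 1

1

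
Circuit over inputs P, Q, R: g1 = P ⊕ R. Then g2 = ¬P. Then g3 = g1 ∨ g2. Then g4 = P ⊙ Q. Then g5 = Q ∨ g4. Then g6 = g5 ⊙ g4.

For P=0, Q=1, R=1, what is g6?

0

g4 = 0 ⊙ 1 = 0
g5 = 1 ∨ 0 = 1
g6 = 1 ⊙ 0 = 0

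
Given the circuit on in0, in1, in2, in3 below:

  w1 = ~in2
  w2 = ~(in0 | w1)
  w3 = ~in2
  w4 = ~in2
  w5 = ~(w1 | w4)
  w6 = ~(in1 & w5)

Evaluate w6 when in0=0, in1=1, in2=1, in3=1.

w1 = ~1 = 0
w4 = ~1 = 0
w5 = ~(0 | 0) = 1
w6 = ~(1 & 1) = 0

0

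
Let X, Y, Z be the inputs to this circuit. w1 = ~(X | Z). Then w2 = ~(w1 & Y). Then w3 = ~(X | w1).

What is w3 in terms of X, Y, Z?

~(X | (~(X | Z)))

w1 = ~(X | Z)
w3 = ~(X | w1) = ~(X | (~(X | Z)))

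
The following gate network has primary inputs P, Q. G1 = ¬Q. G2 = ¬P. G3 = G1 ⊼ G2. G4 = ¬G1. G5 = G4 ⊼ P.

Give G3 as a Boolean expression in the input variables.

G1 = ¬Q
G2 = ¬P
G3 = G1 ⊼ G2 = ¬Q ⊼ ¬P

¬Q ⊼ ¬P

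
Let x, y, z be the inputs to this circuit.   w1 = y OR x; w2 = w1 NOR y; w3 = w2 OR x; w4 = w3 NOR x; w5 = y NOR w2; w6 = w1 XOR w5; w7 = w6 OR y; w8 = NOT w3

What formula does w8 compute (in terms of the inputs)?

w1 = y OR x
w2 = w1 NOR y = (y OR x) NOR y
w3 = w2 OR x = ((y OR x) NOR y) OR x
w8 = NOT w3 = NOT (((y OR x) NOR y) OR x)

NOT (((y OR x) NOR y) OR x)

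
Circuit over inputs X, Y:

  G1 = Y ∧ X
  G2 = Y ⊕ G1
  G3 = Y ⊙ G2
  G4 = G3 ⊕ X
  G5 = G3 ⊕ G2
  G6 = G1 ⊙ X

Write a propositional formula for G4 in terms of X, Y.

G1 = Y ∧ X
G2 = Y ⊕ G1 = Y ⊕ (Y ∧ X)
G3 = Y ⊙ G2 = Y ⊙ (Y ⊕ (Y ∧ X))
G4 = G3 ⊕ X = (Y ⊙ (Y ⊕ (Y ∧ X))) ⊕ X

(Y ⊙ (Y ⊕ (Y ∧ X))) ⊕ X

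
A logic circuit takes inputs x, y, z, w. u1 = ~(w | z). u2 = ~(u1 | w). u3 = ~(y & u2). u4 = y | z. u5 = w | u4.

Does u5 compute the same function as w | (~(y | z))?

u4 = y | z
u5 = w | u4 = w | (y | z)
At x=0, y=0, z=0, w=0: circuit gives 0, formula gives 1.

No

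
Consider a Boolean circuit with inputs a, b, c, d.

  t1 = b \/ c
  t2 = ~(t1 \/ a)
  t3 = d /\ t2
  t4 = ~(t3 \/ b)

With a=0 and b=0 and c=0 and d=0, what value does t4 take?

t1 = 0 \/ 0 = 0
t2 = ~(0 \/ 0) = 1
t3 = 0 /\ 1 = 0
t4 = ~(0 \/ 0) = 1

1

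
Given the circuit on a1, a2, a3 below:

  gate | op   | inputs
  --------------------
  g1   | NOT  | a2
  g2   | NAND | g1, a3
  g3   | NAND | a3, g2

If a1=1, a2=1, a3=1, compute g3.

0

g1 = NOT 1 = 0
g2 = 0 NAND 1 = 1
g3 = 1 NAND 1 = 0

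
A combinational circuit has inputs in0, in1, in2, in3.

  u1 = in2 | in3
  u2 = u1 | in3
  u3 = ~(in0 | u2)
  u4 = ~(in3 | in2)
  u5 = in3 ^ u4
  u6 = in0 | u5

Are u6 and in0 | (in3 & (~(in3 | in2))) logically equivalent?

No

u4 = ~(in3 | in2)
u5 = in3 ^ u4 = in3 ^ (~(in3 | in2))
u6 = in0 | u5 = in0 | (in3 ^ (~(in3 | in2)))
At in0=0, in1=0, in2=0, in3=0: circuit gives 1, formula gives 0.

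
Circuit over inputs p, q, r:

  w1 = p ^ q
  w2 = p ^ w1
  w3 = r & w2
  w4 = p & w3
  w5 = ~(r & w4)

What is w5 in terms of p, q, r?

~(r & (p & (r & (p ^ (p ^ q)))))

w1 = p ^ q
w2 = p ^ w1 = p ^ (p ^ q)
w3 = r & w2 = r & (p ^ (p ^ q))
w4 = p & w3 = p & (r & (p ^ (p ^ q)))
w5 = ~(r & w4) = ~(r & (p & (r & (p ^ (p ^ q)))))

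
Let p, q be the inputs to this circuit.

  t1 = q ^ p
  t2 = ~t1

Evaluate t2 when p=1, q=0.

0

t1 = 0 ^ 1 = 1
t2 = ~1 = 0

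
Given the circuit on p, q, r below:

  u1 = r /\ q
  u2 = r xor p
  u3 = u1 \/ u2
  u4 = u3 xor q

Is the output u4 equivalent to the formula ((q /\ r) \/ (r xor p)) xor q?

u1 = r /\ q
u2 = r xor p
u3 = u1 \/ u2 = (r /\ q) \/ (r xor p)
u4 = u3 xor q = ((r /\ q) \/ (r xor p)) xor q
At p=0, q=0, r=0: circuit gives 0, formula gives 0.
At p=0, q=0, r=1: circuit gives 1, formula gives 1.
Agrees on all 8 inputs.

Yes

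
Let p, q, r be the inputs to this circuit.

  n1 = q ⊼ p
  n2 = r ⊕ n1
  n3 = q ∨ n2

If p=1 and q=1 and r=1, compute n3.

1

n1 = 1 ⊼ 1 = 0
n2 = 1 ⊕ 0 = 1
n3 = 1 ∨ 1 = 1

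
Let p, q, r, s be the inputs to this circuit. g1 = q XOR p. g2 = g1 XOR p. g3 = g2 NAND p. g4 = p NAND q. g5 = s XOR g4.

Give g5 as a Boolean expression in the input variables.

g4 = p NAND q
g5 = s XOR g4 = s XOR (p NAND q)

s XOR (p NAND q)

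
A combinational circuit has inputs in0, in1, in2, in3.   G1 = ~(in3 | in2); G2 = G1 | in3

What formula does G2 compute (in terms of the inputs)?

(~(in3 | in2)) | in3

G1 = ~(in3 | in2)
G2 = G1 | in3 = (~(in3 | in2)) | in3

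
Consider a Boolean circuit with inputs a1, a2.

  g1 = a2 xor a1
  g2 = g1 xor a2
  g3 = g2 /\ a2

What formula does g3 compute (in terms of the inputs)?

g1 = a2 xor a1
g2 = g1 xor a2 = (a2 xor a1) xor a2
g3 = g2 /\ a2 = ((a2 xor a1) xor a2) /\ a2

((a2 xor a1) xor a2) /\ a2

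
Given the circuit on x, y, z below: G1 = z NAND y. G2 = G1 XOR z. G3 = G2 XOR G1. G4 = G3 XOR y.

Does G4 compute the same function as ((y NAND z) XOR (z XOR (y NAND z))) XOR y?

G1 = z NAND y
G2 = G1 XOR z = (z NAND y) XOR z
G3 = G2 XOR G1 = ((z NAND y) XOR z) XOR (z NAND y)
G4 = G3 XOR y = (((z NAND y) XOR z) XOR (z NAND y)) XOR y
At x=0, y=0, z=0: circuit gives 0, formula gives 0.
At x=0, y=0, z=1: circuit gives 1, formula gives 1.
Agrees on all 8 inputs.

Yes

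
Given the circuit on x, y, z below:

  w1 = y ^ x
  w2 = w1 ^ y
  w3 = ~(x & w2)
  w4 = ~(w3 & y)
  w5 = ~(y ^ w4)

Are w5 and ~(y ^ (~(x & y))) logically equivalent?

No

w1 = y ^ x
w2 = w1 ^ y = (y ^ x) ^ y
w3 = ~(x & w2) = ~(x & ((y ^ x) ^ y))
w4 = ~(w3 & y) = ~((~(x & ((y ^ x) ^ y))) & y)
w5 = ~(y ^ w4) = ~(y ^ (~((~(x & ((y ^ x) ^ y))) & y)))
At x=0, y=1, z=0: circuit gives 0, formula gives 1.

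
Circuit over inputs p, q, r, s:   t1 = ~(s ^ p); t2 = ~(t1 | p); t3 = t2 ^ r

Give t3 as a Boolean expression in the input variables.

t1 = ~(s ^ p)
t2 = ~(t1 | p) = ~((~(s ^ p)) | p)
t3 = t2 ^ r = (~((~(s ^ p)) | p)) ^ r

(~((~(s ^ p)) | p)) ^ r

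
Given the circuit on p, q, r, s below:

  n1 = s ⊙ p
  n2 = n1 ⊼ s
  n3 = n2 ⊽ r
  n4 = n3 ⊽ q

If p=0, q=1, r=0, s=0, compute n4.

0

n1 = 0 ⊙ 0 = 1
n2 = 1 ⊼ 0 = 1
n3 = 1 ⊽ 0 = 0
n4 = 0 ⊽ 1 = 0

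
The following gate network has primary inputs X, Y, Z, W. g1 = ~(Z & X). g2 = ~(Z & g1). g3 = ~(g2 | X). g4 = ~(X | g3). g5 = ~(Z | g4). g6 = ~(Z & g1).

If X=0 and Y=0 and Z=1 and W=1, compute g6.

g1 = ~(1 & 0) = 1
g6 = ~(1 & 1) = 0

0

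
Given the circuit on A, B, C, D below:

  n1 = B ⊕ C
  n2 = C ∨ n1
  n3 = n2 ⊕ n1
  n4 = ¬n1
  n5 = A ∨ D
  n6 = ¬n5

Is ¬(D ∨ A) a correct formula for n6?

n5 = A ∨ D
n6 = ¬n5 = ¬(A ∨ D)
At A=0, B=0, C=0, D=1: circuit gives 0, formula gives 0.
At A=0, B=0, C=0, D=0: circuit gives 1, formula gives 1.
Agrees on all 16 inputs.

Yes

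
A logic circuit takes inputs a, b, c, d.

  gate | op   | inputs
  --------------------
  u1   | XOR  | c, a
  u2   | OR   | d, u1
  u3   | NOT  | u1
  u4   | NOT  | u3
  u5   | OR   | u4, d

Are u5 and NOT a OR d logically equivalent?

No

u1 = c XOR a
u3 = NOT u1 = NOT (c XOR a)
u4 = NOT u3 = NOT NOT (c XOR a)
u5 = u4 OR d = NOT NOT (c XOR a) OR d
At a=0, b=0, c=0, d=0: circuit gives 0, formula gives 1.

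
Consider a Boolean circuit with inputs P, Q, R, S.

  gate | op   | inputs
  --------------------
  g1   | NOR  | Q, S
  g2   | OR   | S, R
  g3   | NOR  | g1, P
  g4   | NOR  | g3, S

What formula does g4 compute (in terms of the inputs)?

((Q NOR S) NOR P) NOR S

g1 = Q NOR S
g3 = g1 NOR P = (Q NOR S) NOR P
g4 = g3 NOR S = ((Q NOR S) NOR P) NOR S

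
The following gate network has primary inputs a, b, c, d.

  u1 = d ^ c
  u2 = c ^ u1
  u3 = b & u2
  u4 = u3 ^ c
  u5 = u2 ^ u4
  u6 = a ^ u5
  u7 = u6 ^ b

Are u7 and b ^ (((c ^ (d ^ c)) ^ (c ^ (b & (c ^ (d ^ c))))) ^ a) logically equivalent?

Yes

u1 = d ^ c
u2 = c ^ u1 = c ^ (d ^ c)
u3 = b & u2 = b & (c ^ (d ^ c))
u4 = u3 ^ c = (b & (c ^ (d ^ c))) ^ c
u5 = u2 ^ u4 = (c ^ (d ^ c)) ^ ((b & (c ^ (d ^ c))) ^ c)
u6 = a ^ u5 = a ^ ((c ^ (d ^ c)) ^ ((b & (c ^ (d ^ c))) ^ c))
u7 = u6 ^ b = (a ^ ((c ^ (d ^ c)) ^ ((b & (c ^ (d ^ c))) ^ c))) ^ b
At a=0, b=0, c=0, d=0: circuit gives 0, formula gives 0.
At a=0, b=0, c=0, d=1: circuit gives 1, formula gives 1.
Agrees on all 16 inputs.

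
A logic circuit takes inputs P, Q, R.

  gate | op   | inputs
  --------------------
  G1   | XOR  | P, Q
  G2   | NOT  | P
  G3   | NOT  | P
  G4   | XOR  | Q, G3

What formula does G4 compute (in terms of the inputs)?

Q XOR NOT P

G3 = NOT P
G4 = Q XOR G3 = Q XOR NOT P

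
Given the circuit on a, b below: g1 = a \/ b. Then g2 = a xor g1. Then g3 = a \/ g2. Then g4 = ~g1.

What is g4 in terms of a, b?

~(a \/ b)

g1 = a \/ b
g4 = ~g1 = ~(a \/ b)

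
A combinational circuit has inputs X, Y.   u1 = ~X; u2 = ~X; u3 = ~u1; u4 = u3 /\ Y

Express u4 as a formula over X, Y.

~~X /\ Y

u1 = ~X
u3 = ~u1 = ~~X
u4 = u3 /\ Y = ~~X /\ Y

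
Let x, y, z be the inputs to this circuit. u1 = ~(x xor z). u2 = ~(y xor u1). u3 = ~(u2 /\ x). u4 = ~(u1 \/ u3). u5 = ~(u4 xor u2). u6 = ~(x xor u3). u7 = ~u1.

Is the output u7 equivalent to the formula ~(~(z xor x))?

Yes

u1 = ~(x xor z)
u7 = ~u1 = ~(~(x xor z))
At x=0, y=0, z=0: circuit gives 0, formula gives 0.
At x=0, y=0, z=1: circuit gives 1, formula gives 1.
Agrees on all 8 inputs.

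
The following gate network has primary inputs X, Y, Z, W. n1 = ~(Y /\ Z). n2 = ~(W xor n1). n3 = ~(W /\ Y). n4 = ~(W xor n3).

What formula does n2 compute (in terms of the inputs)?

~(W xor (~(Y /\ Z)))

n1 = ~(Y /\ Z)
n2 = ~(W xor n1) = ~(W xor (~(Y /\ Z)))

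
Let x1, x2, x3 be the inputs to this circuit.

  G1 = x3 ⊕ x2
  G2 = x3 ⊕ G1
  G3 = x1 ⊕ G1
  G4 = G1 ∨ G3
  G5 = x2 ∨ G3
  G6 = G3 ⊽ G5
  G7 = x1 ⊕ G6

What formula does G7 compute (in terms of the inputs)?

G1 = x3 ⊕ x2
G3 = x1 ⊕ G1 = x1 ⊕ (x3 ⊕ x2)
G5 = x2 ∨ G3 = x2 ∨ (x1 ⊕ (x3 ⊕ x2))
G6 = G3 ⊽ G5 = (x1 ⊕ (x3 ⊕ x2)) ⊽ (x2 ∨ (x1 ⊕ (x3 ⊕ x2)))
G7 = x1 ⊕ G6 = x1 ⊕ ((x1 ⊕ (x3 ⊕ x2)) ⊽ (x2 ∨ (x1 ⊕ (x3 ⊕ x2))))

x1 ⊕ ((x1 ⊕ (x3 ⊕ x2)) ⊽ (x2 ∨ (x1 ⊕ (x3 ⊕ x2))))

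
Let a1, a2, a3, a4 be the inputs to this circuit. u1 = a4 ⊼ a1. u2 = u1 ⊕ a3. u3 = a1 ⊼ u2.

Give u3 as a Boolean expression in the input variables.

u1 = a4 ⊼ a1
u2 = u1 ⊕ a3 = (a4 ⊼ a1) ⊕ a3
u3 = a1 ⊼ u2 = a1 ⊼ ((a4 ⊼ a1) ⊕ a3)

a1 ⊼ ((a4 ⊼ a1) ⊕ a3)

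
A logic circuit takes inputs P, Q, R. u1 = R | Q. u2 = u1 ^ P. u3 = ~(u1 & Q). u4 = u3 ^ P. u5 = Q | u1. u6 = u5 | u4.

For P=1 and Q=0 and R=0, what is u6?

u1 = 0 | 0 = 0
u3 = ~(0 & 0) = 1
u4 = 1 ^ 1 = 0
u5 = 0 | 0 = 0
u6 = 0 | 0 = 0

0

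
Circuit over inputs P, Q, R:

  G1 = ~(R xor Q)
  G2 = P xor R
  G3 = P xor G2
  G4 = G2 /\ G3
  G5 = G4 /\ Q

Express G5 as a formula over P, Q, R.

G2 = P xor R
G3 = P xor G2 = P xor (P xor R)
G4 = G2 /\ G3 = (P xor R) /\ (P xor (P xor R))
G5 = G4 /\ Q = ((P xor R) /\ (P xor (P xor R))) /\ Q

((P xor R) /\ (P xor (P xor R))) /\ Q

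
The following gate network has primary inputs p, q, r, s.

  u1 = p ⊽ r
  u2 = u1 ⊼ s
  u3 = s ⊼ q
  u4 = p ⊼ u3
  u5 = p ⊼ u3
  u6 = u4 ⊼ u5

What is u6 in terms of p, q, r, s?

(p ⊼ (s ⊼ q)) ⊼ (p ⊼ (s ⊼ q))

u3 = s ⊼ q
u4 = p ⊼ u3 = p ⊼ (s ⊼ q)
u5 = p ⊼ u3 = p ⊼ (s ⊼ q)
u6 = u4 ⊼ u5 = (p ⊼ (s ⊼ q)) ⊼ (p ⊼ (s ⊼ q))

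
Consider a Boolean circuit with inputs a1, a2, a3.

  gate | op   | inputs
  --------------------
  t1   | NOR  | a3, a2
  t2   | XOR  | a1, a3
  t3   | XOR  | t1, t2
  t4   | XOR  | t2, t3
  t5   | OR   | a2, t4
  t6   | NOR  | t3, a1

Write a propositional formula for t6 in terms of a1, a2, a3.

t1 = a3 NOR a2
t2 = a1 XOR a3
t3 = t1 XOR t2 = (a3 NOR a2) XOR (a1 XOR a3)
t6 = t3 NOR a1 = ((a3 NOR a2) XOR (a1 XOR a3)) NOR a1

((a3 NOR a2) XOR (a1 XOR a3)) NOR a1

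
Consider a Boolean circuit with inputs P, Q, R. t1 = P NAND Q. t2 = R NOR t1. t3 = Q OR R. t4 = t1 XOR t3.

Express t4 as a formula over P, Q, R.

t1 = P NAND Q
t3 = Q OR R
t4 = t1 XOR t3 = (P NAND Q) XOR (Q OR R)

(P NAND Q) XOR (Q OR R)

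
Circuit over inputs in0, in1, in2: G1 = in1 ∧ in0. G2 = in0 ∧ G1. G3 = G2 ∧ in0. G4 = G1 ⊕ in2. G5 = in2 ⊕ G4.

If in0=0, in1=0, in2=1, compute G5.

0

G1 = 0 ∧ 0 = 0
G4 = 0 ⊕ 1 = 1
G5 = 1 ⊕ 1 = 0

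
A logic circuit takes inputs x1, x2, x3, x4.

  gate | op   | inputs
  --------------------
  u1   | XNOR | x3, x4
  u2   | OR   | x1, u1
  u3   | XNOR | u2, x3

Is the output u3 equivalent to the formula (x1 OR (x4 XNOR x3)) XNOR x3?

u1 = x3 XNOR x4
u2 = x1 OR u1 = x1 OR (x3 XNOR x4)
u3 = u2 XNOR x3 = (x1 OR (x3 XNOR x4)) XNOR x3
At x1=0, x2=0, x3=0, x4=0: circuit gives 0, formula gives 0.
At x1=0, x2=0, x3=0, x4=1: circuit gives 1, formula gives 1.
Agrees on all 16 inputs.

Yes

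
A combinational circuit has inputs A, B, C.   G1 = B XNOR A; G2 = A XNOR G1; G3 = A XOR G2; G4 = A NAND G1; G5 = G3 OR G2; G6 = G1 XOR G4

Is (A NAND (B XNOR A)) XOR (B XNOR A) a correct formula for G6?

G1 = B XNOR A
G4 = A NAND G1 = A NAND (B XNOR A)
G6 = G1 XOR G4 = (B XNOR A) XOR (A NAND (B XNOR A))
At A=0, B=0, C=0: circuit gives 0, formula gives 0.
At A=0, B=1, C=0: circuit gives 1, formula gives 1.
Agrees on all 8 inputs.

Yes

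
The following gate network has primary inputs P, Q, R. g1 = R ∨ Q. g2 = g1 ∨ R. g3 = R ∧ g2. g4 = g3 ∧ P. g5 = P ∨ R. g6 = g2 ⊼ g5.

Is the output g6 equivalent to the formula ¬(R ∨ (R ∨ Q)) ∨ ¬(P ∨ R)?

Yes

g1 = R ∨ Q
g2 = g1 ∨ R = (R ∨ Q) ∨ R
g5 = P ∨ R
g6 = g2 ⊼ g5 = ((R ∨ Q) ∨ R) ⊼ (P ∨ R)
At P=0, Q=0, R=1: circuit gives 0, formula gives 0.
At P=0, Q=0, R=0: circuit gives 1, formula gives 1.
Agrees on all 8 inputs.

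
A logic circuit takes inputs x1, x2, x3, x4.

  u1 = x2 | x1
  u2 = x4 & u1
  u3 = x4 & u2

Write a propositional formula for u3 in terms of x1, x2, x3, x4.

x4 & (x4 & (x2 | x1))

u1 = x2 | x1
u2 = x4 & u1 = x4 & (x2 | x1)
u3 = x4 & u2 = x4 & (x4 & (x2 | x1))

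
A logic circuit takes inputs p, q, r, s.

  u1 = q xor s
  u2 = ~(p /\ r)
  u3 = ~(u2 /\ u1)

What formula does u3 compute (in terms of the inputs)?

u1 = q xor s
u2 = ~(p /\ r)
u3 = ~(u2 /\ u1) = ~((~(p /\ r)) /\ (q xor s))

~((~(p /\ r)) /\ (q xor s))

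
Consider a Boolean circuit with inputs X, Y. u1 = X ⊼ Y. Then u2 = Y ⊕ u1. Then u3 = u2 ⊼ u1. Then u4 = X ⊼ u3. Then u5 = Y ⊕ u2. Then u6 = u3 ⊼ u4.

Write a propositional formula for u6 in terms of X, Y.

u1 = X ⊼ Y
u2 = Y ⊕ u1 = Y ⊕ (X ⊼ Y)
u3 = u2 ⊼ u1 = (Y ⊕ (X ⊼ Y)) ⊼ (X ⊼ Y)
u4 = X ⊼ u3 = X ⊼ ((Y ⊕ (X ⊼ Y)) ⊼ (X ⊼ Y))
u6 = u3 ⊼ u4 = ((Y ⊕ (X ⊼ Y)) ⊼ (X ⊼ Y)) ⊼ (X ⊼ ((Y ⊕ (X ⊼ Y)) ⊼ (X ⊼ Y)))

((Y ⊕ (X ⊼ Y)) ⊼ (X ⊼ Y)) ⊼ (X ⊼ ((Y ⊕ (X ⊼ Y)) ⊼ (X ⊼ Y)))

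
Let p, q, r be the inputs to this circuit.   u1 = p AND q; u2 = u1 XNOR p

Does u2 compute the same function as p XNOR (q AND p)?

u1 = p AND q
u2 = u1 XNOR p = (p AND q) XNOR p
At p=1, q=0, r=0: circuit gives 0, formula gives 0.
At p=0, q=0, r=0: circuit gives 1, formula gives 1.
Agrees on all 8 inputs.

Yes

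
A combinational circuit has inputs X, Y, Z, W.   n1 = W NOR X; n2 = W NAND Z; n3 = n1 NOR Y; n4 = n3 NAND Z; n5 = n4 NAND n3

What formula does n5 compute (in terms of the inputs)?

n1 = W NOR X
n3 = n1 NOR Y = (W NOR X) NOR Y
n4 = n3 NAND Z = ((W NOR X) NOR Y) NAND Z
n5 = n4 NAND n3 = (((W NOR X) NOR Y) NAND Z) NAND ((W NOR X) NOR Y)

(((W NOR X) NOR Y) NAND Z) NAND ((W NOR X) NOR Y)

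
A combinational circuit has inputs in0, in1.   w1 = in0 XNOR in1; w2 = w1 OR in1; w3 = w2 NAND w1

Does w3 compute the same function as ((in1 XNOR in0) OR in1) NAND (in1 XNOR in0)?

Yes

w1 = in0 XNOR in1
w2 = w1 OR in1 = (in0 XNOR in1) OR in1
w3 = w2 NAND w1 = ((in0 XNOR in1) OR in1) NAND (in0 XNOR in1)
At in0=0, in1=0: circuit gives 0, formula gives 0.
At in0=0, in1=1: circuit gives 1, formula gives 1.
Agrees on all 4 inputs.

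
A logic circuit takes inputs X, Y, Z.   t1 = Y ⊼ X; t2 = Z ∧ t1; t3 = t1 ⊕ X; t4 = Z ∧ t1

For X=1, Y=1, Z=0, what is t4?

t1 = 1 ⊼ 1 = 0
t4 = 0 ∧ 0 = 0

0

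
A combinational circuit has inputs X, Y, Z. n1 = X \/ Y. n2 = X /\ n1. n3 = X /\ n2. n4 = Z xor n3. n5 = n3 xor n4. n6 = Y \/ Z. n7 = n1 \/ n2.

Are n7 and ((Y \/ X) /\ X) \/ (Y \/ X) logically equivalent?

n1 = X \/ Y
n2 = X /\ n1 = X /\ (X \/ Y)
n7 = n1 \/ n2 = (X \/ Y) \/ (X /\ (X \/ Y))
At X=0, Y=0, Z=0: circuit gives 0, formula gives 0.
At X=0, Y=1, Z=0: circuit gives 1, formula gives 1.
Agrees on all 8 inputs.

Yes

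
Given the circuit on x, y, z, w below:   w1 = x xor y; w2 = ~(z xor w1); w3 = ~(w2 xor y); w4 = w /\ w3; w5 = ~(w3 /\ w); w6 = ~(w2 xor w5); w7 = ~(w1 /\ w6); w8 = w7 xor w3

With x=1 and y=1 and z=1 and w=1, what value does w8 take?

1

w1 = 1 xor 1 = 0
w2 = ~(1 xor 0) = 0
w3 = ~(0 xor 1) = 0
w5 = ~(0 /\ 1) = 1
w6 = ~(0 xor 1) = 0
w7 = ~(0 /\ 0) = 1
w8 = 1 xor 0 = 1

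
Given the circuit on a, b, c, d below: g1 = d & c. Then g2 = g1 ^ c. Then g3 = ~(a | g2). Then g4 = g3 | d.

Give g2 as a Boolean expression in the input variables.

(d & c) ^ c

g1 = d & c
g2 = g1 ^ c = (d & c) ^ c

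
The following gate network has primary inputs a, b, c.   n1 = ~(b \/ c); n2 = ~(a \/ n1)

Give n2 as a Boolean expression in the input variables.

~(a \/ (~(b \/ c)))

n1 = ~(b \/ c)
n2 = ~(a \/ n1) = ~(a \/ (~(b \/ c)))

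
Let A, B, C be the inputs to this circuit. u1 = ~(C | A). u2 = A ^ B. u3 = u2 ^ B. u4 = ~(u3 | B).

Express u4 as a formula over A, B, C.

u2 = A ^ B
u3 = u2 ^ B = (A ^ B) ^ B
u4 = ~(u3 | B) = ~(((A ^ B) ^ B) | B)

~(((A ^ B) ^ B) | B)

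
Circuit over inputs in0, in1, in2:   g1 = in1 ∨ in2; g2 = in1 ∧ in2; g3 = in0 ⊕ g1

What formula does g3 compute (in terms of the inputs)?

in0 ⊕ (in1 ∨ in2)

g1 = in1 ∨ in2
g3 = in0 ⊕ g1 = in0 ⊕ (in1 ∨ in2)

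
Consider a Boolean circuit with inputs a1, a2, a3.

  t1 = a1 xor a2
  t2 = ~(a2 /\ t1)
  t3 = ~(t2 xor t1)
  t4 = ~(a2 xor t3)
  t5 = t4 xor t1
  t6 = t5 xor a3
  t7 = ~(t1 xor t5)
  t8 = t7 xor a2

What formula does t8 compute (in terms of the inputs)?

t1 = a1 xor a2
t2 = ~(a2 /\ t1) = ~(a2 /\ (a1 xor a2))
t3 = ~(t2 xor t1) = ~((~(a2 /\ (a1 xor a2))) xor (a1 xor a2))
t4 = ~(a2 xor t3) = ~(a2 xor (~((~(a2 /\ (a1 xor a2))) xor (a1 xor a2))))
t5 = t4 xor t1 = (~(a2 xor (~((~(a2 /\ (a1 xor a2))) xor (a1 xor a2))))) xor (a1 xor a2)
t7 = ~(t1 xor t5) = ~((a1 xor a2) xor ((~(a2 xor (~((~(a2 /\ (a1 xor a2))) xor (a1 xor a2))))) xor (a1 xor a2)))
t8 = t7 xor a2 = (~((a1 xor a2) xor ((~(a2 xor (~((~(a2 /\ (a1 xor a2))) xor (a1 xor a2))))) xor (a1 xor a2)))) xor a2

(~((a1 xor a2) xor ((~(a2 xor (~((~(a2 /\ (a1 xor a2))) xor (a1 xor a2))))) xor (a1 xor a2)))) xor a2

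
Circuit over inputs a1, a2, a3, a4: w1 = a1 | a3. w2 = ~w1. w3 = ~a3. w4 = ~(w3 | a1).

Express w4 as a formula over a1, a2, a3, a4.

~(~a3 | a1)

w3 = ~a3
w4 = ~(w3 | a1) = ~(~a3 | a1)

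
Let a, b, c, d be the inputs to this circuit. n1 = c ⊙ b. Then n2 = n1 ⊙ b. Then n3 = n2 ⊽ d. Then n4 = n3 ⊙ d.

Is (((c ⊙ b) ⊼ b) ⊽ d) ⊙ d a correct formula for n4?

n1 = c ⊙ b
n2 = n1 ⊙ b = (c ⊙ b) ⊙ b
n3 = n2 ⊽ d = ((c ⊙ b) ⊙ b) ⊽ d
n4 = n3 ⊙ d = (((c ⊙ b) ⊙ b) ⊽ d) ⊙ d
At a=0, b=0, c=0, d=0: circuit gives 0, formula gives 1.

No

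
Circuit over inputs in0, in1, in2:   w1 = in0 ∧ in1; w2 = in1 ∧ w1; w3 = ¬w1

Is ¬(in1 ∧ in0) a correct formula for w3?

w1 = in0 ∧ in1
w3 = ¬w1 = ¬(in0 ∧ in1)
At in0=1, in1=1, in2=0: circuit gives 0, formula gives 0.
At in0=0, in1=0, in2=0: circuit gives 1, formula gives 1.
Agrees on all 8 inputs.

Yes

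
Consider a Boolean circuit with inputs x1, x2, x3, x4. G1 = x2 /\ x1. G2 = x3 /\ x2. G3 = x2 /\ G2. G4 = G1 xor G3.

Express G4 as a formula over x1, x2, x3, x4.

G1 = x2 /\ x1
G2 = x3 /\ x2
G3 = x2 /\ G2 = x2 /\ (x3 /\ x2)
G4 = G1 xor G3 = (x2 /\ x1) xor (x2 /\ (x3 /\ x2))

(x2 /\ x1) xor (x2 /\ (x3 /\ x2))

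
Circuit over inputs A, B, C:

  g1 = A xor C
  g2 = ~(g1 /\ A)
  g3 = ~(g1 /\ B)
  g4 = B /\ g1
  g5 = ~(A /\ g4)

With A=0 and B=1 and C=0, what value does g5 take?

1

g1 = 0 xor 0 = 0
g4 = 1 /\ 0 = 0
g5 = ~(0 /\ 0) = 1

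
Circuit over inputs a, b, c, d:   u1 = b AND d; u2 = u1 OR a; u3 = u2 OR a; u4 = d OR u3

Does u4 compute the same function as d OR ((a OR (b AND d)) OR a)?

Yes

u1 = b AND d
u2 = u1 OR a = (b AND d) OR a
u3 = u2 OR a = ((b AND d) OR a) OR a
u4 = d OR u3 = d OR (((b AND d) OR a) OR a)
At a=0, b=0, c=0, d=0: circuit gives 0, formula gives 0.
At a=0, b=0, c=0, d=1: circuit gives 1, formula gives 1.
Agrees on all 16 inputs.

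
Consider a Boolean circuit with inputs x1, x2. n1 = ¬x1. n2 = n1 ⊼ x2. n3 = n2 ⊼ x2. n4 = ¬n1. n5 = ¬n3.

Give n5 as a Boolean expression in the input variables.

n1 = ¬x1
n2 = n1 ⊼ x2 = ¬x1 ⊼ x2
n3 = n2 ⊼ x2 = (¬x1 ⊼ x2) ⊼ x2
n5 = ¬n3 = ¬((¬x1 ⊼ x2) ⊼ x2)

¬((¬x1 ⊼ x2) ⊼ x2)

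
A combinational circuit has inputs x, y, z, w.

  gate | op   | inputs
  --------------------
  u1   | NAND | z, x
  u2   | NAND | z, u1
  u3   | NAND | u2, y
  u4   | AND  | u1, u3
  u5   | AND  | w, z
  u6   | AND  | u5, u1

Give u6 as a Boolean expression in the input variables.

u1 = z NAND x
u5 = w AND z
u6 = u5 AND u1 = (w AND z) AND (z NAND x)

(w AND z) AND (z NAND x)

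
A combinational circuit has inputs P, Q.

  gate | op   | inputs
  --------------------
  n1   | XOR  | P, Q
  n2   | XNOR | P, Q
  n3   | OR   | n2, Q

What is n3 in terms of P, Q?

n2 = P XNOR Q
n3 = n2 OR Q = (P XNOR Q) OR Q

(P XNOR Q) OR Q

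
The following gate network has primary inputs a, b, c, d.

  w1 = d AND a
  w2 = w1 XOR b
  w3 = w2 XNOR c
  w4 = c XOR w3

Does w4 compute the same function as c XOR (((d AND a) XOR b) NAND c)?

w1 = d AND a
w2 = w1 XOR b = (d AND a) XOR b
w3 = w2 XNOR c = ((d AND a) XOR b) XNOR c
w4 = c XOR w3 = c XOR (((d AND a) XOR b) XNOR c)
At a=0, b=0, c=1, d=0: circuit gives 1, formula gives 0.

No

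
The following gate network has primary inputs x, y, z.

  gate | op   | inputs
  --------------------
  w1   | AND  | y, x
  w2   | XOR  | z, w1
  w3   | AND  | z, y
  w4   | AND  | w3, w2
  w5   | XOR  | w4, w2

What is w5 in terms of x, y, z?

((z AND y) AND (z XOR (y AND x))) XOR (z XOR (y AND x))

w1 = y AND x
w2 = z XOR w1 = z XOR (y AND x)
w3 = z AND y
w4 = w3 AND w2 = (z AND y) AND (z XOR (y AND x))
w5 = w4 XOR w2 = ((z AND y) AND (z XOR (y AND x))) XOR (z XOR (y AND x))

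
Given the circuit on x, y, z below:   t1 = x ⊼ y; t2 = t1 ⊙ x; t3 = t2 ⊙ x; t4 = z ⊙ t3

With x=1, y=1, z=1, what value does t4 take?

0

t1 = 1 ⊼ 1 = 0
t2 = 0 ⊙ 1 = 0
t3 = 0 ⊙ 1 = 0
t4 = 1 ⊙ 0 = 0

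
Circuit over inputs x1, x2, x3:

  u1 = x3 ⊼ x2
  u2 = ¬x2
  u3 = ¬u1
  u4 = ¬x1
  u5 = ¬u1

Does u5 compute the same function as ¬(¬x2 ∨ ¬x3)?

Yes

u1 = x3 ⊼ x2
u5 = ¬u1 = ¬(x3 ⊼ x2)
At x1=0, x2=0, x3=0: circuit gives 0, formula gives 0.
At x1=0, x2=1, x3=1: circuit gives 1, formula gives 1.
Agrees on all 8 inputs.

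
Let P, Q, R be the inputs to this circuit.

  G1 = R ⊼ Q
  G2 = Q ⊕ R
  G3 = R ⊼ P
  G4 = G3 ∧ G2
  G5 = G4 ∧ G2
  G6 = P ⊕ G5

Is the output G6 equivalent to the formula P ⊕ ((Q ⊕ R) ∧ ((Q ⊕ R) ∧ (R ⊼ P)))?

G2 = Q ⊕ R
G3 = R ⊼ P
G4 = G3 ∧ G2 = (R ⊼ P) ∧ (Q ⊕ R)
G5 = G4 ∧ G2 = ((R ⊼ P) ∧ (Q ⊕ R)) ∧ (Q ⊕ R)
G6 = P ⊕ G5 = P ⊕ (((R ⊼ P) ∧ (Q ⊕ R)) ∧ (Q ⊕ R))
At P=0, Q=0, R=0: circuit gives 0, formula gives 0.
At P=0, Q=0, R=1: circuit gives 1, formula gives 1.
Agrees on all 8 inputs.

Yes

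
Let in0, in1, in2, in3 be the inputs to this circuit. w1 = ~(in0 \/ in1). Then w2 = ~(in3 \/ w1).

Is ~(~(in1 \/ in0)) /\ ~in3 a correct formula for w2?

Yes

w1 = ~(in0 \/ in1)
w2 = ~(in3 \/ w1) = ~(in3 \/ (~(in0 \/ in1)))
At in0=0, in1=0, in2=0, in3=0: circuit gives 0, formula gives 0.
At in0=0, in1=1, in2=0, in3=0: circuit gives 1, formula gives 1.
Agrees on all 16 inputs.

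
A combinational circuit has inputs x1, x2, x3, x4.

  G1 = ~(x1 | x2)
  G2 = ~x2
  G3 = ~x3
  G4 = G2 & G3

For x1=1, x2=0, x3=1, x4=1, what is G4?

G2 = ~0 = 1
G3 = ~1 = 0
G4 = 1 & 0 = 0

0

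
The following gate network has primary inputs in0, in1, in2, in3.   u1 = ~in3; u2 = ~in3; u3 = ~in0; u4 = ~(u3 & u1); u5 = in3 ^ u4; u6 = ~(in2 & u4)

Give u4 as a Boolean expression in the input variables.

u1 = ~in3
u3 = ~in0
u4 = ~(u3 & u1) = ~(~in0 & ~in3)

~(~in0 & ~in3)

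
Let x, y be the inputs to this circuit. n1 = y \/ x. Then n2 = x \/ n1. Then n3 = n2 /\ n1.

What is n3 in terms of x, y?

n1 = y \/ x
n2 = x \/ n1 = x \/ (y \/ x)
n3 = n2 /\ n1 = (x \/ (y \/ x)) /\ (y \/ x)

(x \/ (y \/ x)) /\ (y \/ x)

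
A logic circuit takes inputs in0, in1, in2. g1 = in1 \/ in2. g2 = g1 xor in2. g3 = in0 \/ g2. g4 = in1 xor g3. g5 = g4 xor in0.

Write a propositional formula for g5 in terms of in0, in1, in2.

(in1 xor (in0 \/ ((in1 \/ in2) xor in2))) xor in0

g1 = in1 \/ in2
g2 = g1 xor in2 = (in1 \/ in2) xor in2
g3 = in0 \/ g2 = in0 \/ ((in1 \/ in2) xor in2)
g4 = in1 xor g3 = in1 xor (in0 \/ ((in1 \/ in2) xor in2))
g5 = g4 xor in0 = (in1 xor (in0 \/ ((in1 \/ in2) xor in2))) xor in0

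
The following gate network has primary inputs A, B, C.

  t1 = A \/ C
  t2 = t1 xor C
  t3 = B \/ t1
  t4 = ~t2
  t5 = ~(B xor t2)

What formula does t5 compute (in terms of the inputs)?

~(B xor ((A \/ C) xor C))

t1 = A \/ C
t2 = t1 xor C = (A \/ C) xor C
t5 = ~(B xor t2) = ~(B xor ((A \/ C) xor C))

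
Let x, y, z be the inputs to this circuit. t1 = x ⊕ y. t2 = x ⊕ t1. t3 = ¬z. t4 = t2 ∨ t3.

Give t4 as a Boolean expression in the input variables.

t1 = x ⊕ y
t2 = x ⊕ t1 = x ⊕ (x ⊕ y)
t3 = ¬z
t4 = t2 ∨ t3 = (x ⊕ (x ⊕ y)) ∨ ¬z

(x ⊕ (x ⊕ y)) ∨ ¬z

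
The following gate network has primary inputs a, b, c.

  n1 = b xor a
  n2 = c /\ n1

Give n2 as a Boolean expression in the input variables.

c /\ (b xor a)

n1 = b xor a
n2 = c /\ n1 = c /\ (b xor a)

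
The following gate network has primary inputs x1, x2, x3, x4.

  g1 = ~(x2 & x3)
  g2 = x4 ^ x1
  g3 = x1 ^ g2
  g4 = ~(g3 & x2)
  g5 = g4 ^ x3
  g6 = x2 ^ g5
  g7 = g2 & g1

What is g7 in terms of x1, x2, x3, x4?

g1 = ~(x2 & x3)
g2 = x4 ^ x1
g7 = g2 & g1 = (x4 ^ x1) & (~(x2 & x3))

(x4 ^ x1) & (~(x2 & x3))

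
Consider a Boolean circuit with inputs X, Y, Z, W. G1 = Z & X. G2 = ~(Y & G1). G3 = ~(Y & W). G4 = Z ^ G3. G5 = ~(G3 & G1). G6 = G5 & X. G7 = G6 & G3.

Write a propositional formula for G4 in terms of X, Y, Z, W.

G3 = ~(Y & W)
G4 = Z ^ G3 = Z ^ (~(Y & W))

Z ^ (~(Y & W))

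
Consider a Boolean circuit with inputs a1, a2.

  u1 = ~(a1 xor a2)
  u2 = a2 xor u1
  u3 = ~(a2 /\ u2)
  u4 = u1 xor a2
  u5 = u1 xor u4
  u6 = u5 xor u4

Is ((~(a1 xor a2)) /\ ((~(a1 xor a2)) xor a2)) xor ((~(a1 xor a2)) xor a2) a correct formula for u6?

No

u1 = ~(a1 xor a2)
u4 = u1 xor a2 = (~(a1 xor a2)) xor a2
u5 = u1 xor u4 = (~(a1 xor a2)) xor ((~(a1 xor a2)) xor a2)
u6 = u5 xor u4 = ((~(a1 xor a2)) xor ((~(a1 xor a2)) xor a2)) xor ((~(a1 xor a2)) xor a2)
At a1=0, a2=0: circuit gives 1, formula gives 0.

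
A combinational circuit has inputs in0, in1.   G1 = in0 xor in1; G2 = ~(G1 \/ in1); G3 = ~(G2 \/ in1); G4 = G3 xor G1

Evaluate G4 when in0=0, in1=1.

G1 = 0 xor 1 = 1
G2 = ~(1 \/ 1) = 0
G3 = ~(0 \/ 1) = 0
G4 = 0 xor 1 = 1

1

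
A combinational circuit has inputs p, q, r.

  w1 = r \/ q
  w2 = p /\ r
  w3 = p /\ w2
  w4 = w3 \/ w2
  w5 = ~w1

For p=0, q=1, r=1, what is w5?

0

w1 = 1 \/ 1 = 1
w5 = ~1 = 0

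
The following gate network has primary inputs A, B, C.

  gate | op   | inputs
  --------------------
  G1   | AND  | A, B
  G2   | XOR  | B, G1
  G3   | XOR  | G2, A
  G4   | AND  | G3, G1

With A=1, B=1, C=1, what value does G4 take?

1

G1 = 1 AND 1 = 1
G2 = 1 XOR 1 = 0
G3 = 0 XOR 1 = 1
G4 = 1 AND 1 = 1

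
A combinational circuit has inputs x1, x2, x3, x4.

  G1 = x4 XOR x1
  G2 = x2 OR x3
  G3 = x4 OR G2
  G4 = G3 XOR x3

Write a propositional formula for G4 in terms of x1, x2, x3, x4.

G2 = x2 OR x3
G3 = x4 OR G2 = x4 OR (x2 OR x3)
G4 = G3 XOR x3 = (x4 OR (x2 OR x3)) XOR x3

(x4 OR (x2 OR x3)) XOR x3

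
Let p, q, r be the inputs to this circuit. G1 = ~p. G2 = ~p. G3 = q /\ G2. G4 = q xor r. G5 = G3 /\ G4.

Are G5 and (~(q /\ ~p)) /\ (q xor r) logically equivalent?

G2 = ~p
G3 = q /\ G2 = q /\ ~p
G4 = q xor r
G5 = G3 /\ G4 = (q /\ ~p) /\ (q xor r)
At p=0, q=0, r=1: circuit gives 0, formula gives 1.

No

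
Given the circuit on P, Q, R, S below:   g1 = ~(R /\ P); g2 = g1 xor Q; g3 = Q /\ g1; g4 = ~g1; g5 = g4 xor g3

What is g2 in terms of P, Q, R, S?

(~(R /\ P)) xor Q

g1 = ~(R /\ P)
g2 = g1 xor Q = (~(R /\ P)) xor Q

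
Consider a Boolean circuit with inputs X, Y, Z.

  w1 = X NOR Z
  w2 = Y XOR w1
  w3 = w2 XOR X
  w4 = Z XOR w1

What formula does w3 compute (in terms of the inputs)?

(Y XOR (X NOR Z)) XOR X

w1 = X NOR Z
w2 = Y XOR w1 = Y XOR (X NOR Z)
w3 = w2 XOR X = (Y XOR (X NOR Z)) XOR X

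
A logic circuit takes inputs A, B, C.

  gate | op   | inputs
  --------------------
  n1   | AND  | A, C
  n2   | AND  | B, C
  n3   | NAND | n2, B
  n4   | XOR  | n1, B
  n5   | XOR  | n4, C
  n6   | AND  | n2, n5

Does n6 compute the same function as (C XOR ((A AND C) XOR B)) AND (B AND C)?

n1 = A AND C
n2 = B AND C
n4 = n1 XOR B = (A AND C) XOR B
n5 = n4 XOR C = ((A AND C) XOR B) XOR C
n6 = n2 AND n5 = (B AND C) AND (((A AND C) XOR B) XOR C)
At A=0, B=0, C=0: circuit gives 0, formula gives 0.
At A=1, B=1, C=1: circuit gives 1, formula gives 1.
Agrees on all 8 inputs.

Yes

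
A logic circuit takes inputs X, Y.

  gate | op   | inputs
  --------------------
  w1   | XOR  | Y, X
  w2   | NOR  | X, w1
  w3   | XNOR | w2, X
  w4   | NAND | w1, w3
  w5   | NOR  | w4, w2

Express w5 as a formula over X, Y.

((Y XOR X) NAND ((X NOR (Y XOR X)) XNOR X)) NOR (X NOR (Y XOR X))

w1 = Y XOR X
w2 = X NOR w1 = X NOR (Y XOR X)
w3 = w2 XNOR X = (X NOR (Y XOR X)) XNOR X
w4 = w1 NAND w3 = (Y XOR X) NAND ((X NOR (Y XOR X)) XNOR X)
w5 = w4 NOR w2 = ((Y XOR X) NAND ((X NOR (Y XOR X)) XNOR X)) NOR (X NOR (Y XOR X))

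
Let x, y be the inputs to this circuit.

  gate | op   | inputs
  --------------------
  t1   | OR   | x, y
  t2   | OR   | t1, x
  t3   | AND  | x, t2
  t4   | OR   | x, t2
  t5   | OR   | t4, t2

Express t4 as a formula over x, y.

x OR ((x OR y) OR x)

t1 = x OR y
t2 = t1 OR x = (x OR y) OR x
t4 = x OR t2 = x OR ((x OR y) OR x)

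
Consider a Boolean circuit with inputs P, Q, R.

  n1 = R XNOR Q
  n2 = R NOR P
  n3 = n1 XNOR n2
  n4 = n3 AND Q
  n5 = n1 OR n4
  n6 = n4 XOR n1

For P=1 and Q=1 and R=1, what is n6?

1

n1 = 1 XNOR 1 = 1
n2 = 1 NOR 1 = 0
n3 = 1 XNOR 0 = 0
n4 = 0 AND 1 = 0
n6 = 0 XOR 1 = 1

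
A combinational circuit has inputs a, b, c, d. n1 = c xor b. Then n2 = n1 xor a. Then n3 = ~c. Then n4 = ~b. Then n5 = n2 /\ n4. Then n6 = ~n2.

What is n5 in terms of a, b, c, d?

n1 = c xor b
n2 = n1 xor a = (c xor b) xor a
n4 = ~b
n5 = n2 /\ n4 = ((c xor b) xor a) /\ ~b

((c xor b) xor a) /\ ~b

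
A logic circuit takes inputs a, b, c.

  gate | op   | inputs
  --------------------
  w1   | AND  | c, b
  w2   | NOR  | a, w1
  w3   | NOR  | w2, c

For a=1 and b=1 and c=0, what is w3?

w1 = 0 AND 1 = 0
w2 = 1 NOR 0 = 0
w3 = 0 NOR 0 = 1

1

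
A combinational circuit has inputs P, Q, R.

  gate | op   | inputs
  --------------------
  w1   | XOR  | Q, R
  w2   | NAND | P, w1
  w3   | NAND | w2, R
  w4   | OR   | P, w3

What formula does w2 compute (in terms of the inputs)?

P NAND (Q XOR R)

w1 = Q XOR R
w2 = P NAND w1 = P NAND (Q XOR R)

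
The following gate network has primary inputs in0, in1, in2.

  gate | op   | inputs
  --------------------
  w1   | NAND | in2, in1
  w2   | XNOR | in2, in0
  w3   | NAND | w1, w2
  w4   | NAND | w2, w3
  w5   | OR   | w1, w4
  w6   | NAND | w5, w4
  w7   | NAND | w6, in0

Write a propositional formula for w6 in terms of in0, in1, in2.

w1 = in2 NAND in1
w2 = in2 XNOR in0
w3 = w1 NAND w2 = (in2 NAND in1) NAND (in2 XNOR in0)
w4 = w2 NAND w3 = (in2 XNOR in0) NAND ((in2 NAND in1) NAND (in2 XNOR in0))
w5 = w1 OR w4 = (in2 NAND in1) OR ((in2 XNOR in0) NAND ((in2 NAND in1) NAND (in2 XNOR in0)))
w6 = w5 NAND w4 = ((in2 NAND in1) OR ((in2 XNOR in0) NAND ((in2 NAND in1) NAND (in2 XNOR in0)))) NAND ((in2 XNOR in0) NAND ((in2 NAND in1) NAND (in2 XNOR in0)))

((in2 NAND in1) OR ((in2 XNOR in0) NAND ((in2 NAND in1) NAND (in2 XNOR in0)))) NAND ((in2 XNOR in0) NAND ((in2 NAND in1) NAND (in2 XNOR in0)))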